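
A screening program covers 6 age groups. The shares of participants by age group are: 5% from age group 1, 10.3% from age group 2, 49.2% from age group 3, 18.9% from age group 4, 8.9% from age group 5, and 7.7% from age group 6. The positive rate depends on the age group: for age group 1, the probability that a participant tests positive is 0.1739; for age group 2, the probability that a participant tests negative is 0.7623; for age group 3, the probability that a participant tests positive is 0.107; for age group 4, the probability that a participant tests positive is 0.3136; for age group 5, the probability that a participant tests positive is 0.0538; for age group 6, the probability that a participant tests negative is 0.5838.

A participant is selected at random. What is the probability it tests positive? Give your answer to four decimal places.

P(T|2) = 1 − 0.7623 = 0.2377.
P(T|6) = 1 − 0.5838 = 0.4162.
Summing over the partition,
P(T) = P(T|1)·P(1) + P(T|2)·P(2) + P(T|3)·P(3) + P(T|4)·P(4) + P(T|5)·P(5) + P(T|6)·P(6)
      = 0.1739·0.05 + 0.2377·0.103 + 0.107·0.492 + 0.3136·0.189 + 0.0538·0.089 + 0.4162·0.077
      = 0.008695 + 0.0244831 + 0.052644 + 0.0592704 + 0.0047882 + 0.0320474 = 0.1819281

P(T) ≈ 0.1819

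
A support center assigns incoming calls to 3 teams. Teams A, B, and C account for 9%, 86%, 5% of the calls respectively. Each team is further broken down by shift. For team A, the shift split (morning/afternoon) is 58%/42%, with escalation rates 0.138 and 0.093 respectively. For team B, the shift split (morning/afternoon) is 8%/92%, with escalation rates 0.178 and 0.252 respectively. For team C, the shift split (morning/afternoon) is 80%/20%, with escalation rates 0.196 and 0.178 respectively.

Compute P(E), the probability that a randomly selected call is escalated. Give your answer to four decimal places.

0.2320

P(E|A) = 0.58·0.138 + 0.42·0.093 = 0.08004 + 0.03906 = 0.1191
P(E|B) = 0.08·0.178 + 0.92·0.252 = 0.01424 + 0.23184 = 0.24608
P(E|C) = 0.8·0.196 + 0.2·0.178 = 0.1568 + 0.0356 = 0.1924
Then overall,
P(E) = 0.09·0.1191 + 0.86·0.24608 + 0.05·0.1924
      = 0.010719 + 0.2116288 + 0.00962 = 0.2319678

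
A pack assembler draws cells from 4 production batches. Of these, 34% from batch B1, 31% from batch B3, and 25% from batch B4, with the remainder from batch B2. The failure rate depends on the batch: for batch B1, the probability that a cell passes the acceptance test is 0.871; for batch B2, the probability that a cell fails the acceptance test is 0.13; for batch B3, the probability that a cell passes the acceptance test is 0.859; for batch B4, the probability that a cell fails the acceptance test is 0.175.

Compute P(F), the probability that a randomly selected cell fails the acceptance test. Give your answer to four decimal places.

P(B2) = 1 − (0.34 + 0.31 + 0.25) = 0.1.
P(F|B1) = 1 − 0.871 = 0.129.
P(F|B3) = 1 − 0.859 = 0.141.
By the law of total probability,
P(F) = P(F|B1)·P(B1) + P(F|B2)·P(B2) + P(F|B3)·P(B3) + P(F|B4)·P(B4)
      = 0.129·0.34 + 0.13·0.1 + 0.141·0.31 + 0.175·0.25
      = 0.04386 + 0.013 + 0.04371 + 0.04375 = 0.14432

P(F) ≈ 0.1443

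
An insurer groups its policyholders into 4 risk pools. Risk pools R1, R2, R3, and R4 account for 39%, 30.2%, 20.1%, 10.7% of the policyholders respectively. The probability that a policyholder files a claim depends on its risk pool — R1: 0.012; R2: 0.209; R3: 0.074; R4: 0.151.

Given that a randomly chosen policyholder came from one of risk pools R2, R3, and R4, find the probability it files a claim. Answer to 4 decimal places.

0.1543

Let S = {R2, R3, R4}.
P(S) = 0.302 + 0.201 + 0.107 = 0.61.
P(C ∩ S) = 0.209·0.302 + 0.074·0.201 + 0.151·0.107 = 0.063118 + 0.014874 + 0.016157 = 0.094149.
P(C | S) = 0.094149 / 0.61 = 0.154343…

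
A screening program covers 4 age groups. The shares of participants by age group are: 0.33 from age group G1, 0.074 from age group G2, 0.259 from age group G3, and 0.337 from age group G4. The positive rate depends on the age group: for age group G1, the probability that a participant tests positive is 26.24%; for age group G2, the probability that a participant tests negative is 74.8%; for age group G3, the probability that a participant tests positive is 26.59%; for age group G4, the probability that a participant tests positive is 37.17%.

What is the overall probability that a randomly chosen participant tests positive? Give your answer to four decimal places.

0.2994

P(T|G2) = 1 − 0.748 = 0.252.
P(T) = P(T|G1)·P(G1) + P(T|G2)·P(G2) + P(T|G3)·P(G3) + P(T|G4)·P(G4)
      = 0.2624·0.33 + 0.252·0.074 + 0.2659·0.259 + 0.3717·0.337
      = 0.086592 + 0.018648 + 0.0688681 + 0.1252629 = 0.299371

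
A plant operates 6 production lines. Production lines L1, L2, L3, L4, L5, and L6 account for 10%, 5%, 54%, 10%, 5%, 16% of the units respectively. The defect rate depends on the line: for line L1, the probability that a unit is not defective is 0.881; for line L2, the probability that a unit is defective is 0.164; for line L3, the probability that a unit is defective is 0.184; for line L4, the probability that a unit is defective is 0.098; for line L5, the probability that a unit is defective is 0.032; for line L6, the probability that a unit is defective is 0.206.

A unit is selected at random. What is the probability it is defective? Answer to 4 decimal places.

P(D) ≈ 0.1638

P(D|L1) = 1 − 0.881 = 0.119.
P(D) = P(D|L1)·P(L1) + P(D|L2)·P(L2) + P(D|L3)·P(L3) + P(D|L4)·P(L4) + P(D|L5)·P(L5) + P(D|L6)·P(L6)
      = 0.119·0.1 + 0.164·0.05 + 0.184·0.54 + 0.098·0.1 + 0.032·0.05 + 0.206·0.16
      = 0.0119 + 0.0082 + 0.09936 + 0.0098 + 0.0016 + 0.03296 = 0.16382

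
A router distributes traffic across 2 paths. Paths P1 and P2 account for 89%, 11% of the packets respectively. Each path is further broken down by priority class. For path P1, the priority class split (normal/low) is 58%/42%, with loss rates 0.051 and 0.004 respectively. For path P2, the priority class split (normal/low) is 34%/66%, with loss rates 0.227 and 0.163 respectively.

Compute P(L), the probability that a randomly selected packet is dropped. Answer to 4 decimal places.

P(L|P1) = 0.58·0.051 + 0.42·0.004 = 0.02958 + 0.00168 = 0.03126
P(L|P2) = 0.34·0.227 + 0.66·0.163 = 0.07718 + 0.10758 = 0.18476
Then overall,
P(L) = 0.89·0.03126 + 0.11·0.18476
      = 0.0278214 + 0.0203236 = 0.048145

P(L) ≈ 0.0481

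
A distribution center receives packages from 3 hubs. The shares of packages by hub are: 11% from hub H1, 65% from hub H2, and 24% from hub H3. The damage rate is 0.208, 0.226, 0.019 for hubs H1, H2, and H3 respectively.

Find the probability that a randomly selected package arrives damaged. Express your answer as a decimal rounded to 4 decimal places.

0.1743

P(D) = P(D|H1)·P(H1) + P(D|H2)·P(H2) + P(D|H3)·P(H3)
      = 0.208·0.11 + 0.226·0.65 + 0.019·0.24
      = 0.02288 + 0.1469 + 0.00456 = 0.17434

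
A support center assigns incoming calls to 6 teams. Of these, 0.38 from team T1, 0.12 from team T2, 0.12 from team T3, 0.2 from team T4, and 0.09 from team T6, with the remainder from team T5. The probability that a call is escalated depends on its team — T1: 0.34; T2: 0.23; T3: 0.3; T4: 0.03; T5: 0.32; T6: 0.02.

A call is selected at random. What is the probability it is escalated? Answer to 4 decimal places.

P(T5) = 1 − (0.38 + 0.12 + 0.12 + 0.2 + 0.09) = 0.09.
Summing over the partition,
P(E) = P(E|T1)·P(T1) + P(E|T2)·P(T2) + P(E|T3)·P(T3) + P(E|T4)·P(T4) + P(E|T5)·P(T5) + P(E|T6)·P(T6)
      = 0.34·0.38 + 0.23·0.12 + 0.3·0.12 + 0.03·0.2 + 0.32·0.09 + 0.02·0.09
      = 0.1292 + 0.0276 + 0.036 + 0.006 + 0.0288 + 0.0018 = 0.2294

0.2294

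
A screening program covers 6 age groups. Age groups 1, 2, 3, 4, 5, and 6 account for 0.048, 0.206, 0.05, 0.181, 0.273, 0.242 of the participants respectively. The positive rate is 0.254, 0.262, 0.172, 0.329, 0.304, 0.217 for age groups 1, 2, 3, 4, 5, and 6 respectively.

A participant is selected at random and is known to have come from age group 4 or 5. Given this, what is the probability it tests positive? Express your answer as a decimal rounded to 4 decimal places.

P(T|S) ≈ 0.3140

Let S = {4, 5}.
P(S) = 0.181 + 0.273 = 0.454.
P(T ∩ S) = 0.329·0.181 + 0.304·0.273 = 0.059549 + 0.082992 = 0.142541.
P(T | S) = 0.142541 / 0.454 = 0.313967…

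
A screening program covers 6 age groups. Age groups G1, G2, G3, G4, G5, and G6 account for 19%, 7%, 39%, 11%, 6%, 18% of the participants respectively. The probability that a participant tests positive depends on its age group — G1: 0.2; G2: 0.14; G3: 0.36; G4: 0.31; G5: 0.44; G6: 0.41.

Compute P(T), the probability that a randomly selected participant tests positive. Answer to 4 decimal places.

Using total probability over the partition,
P(T) = P(T|G1)·P(G1) + P(T|G2)·P(G2) + P(T|G3)·P(G3) + P(T|G4)·P(G4) + P(T|G5)·P(G5) + P(T|G6)·P(G6)
      = 0.2·0.19 + 0.14·0.07 + 0.36·0.39 + 0.31·0.11 + 0.44·0.06 + 0.41·0.18
      = 0.038 + 0.0098 + 0.1404 + 0.0341 + 0.0264 + 0.0738 = 0.3225

P(T) ≈ 0.3225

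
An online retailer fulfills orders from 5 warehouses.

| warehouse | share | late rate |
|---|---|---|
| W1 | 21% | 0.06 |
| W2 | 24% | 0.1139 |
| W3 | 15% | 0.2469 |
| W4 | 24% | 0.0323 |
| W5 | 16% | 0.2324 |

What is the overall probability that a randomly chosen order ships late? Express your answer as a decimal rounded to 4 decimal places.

P(L) = P(L|W1)·P(W1) + P(L|W2)·P(W2) + P(L|W3)·P(W3) + P(L|W4)·P(W4) + P(L|W5)·P(W5)
      = 0.06·0.21 + 0.1139·0.24 + 0.2469·0.15 + 0.0323·0.24 + 0.2324·0.16
      = 0.0126 + 0.027336 + 0.037035 + 0.007752 + 0.037184 = 0.121907

P(L) ≈ 0.1219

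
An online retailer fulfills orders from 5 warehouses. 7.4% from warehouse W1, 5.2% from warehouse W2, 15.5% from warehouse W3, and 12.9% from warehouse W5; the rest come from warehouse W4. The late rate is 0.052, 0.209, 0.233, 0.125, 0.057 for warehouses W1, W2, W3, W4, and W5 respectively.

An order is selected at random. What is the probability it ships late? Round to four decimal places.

P(W4) = 1 − (0.074 + 0.052 + 0.155 + 0.129) = 0.59.
P(L) = P(L|W1)·P(W1) + P(L|W2)·P(W2) + P(L|W3)·P(W3) + P(L|W4)·P(W4) + P(L|W5)·P(W5)
      = 0.052·0.074 + 0.209·0.052 + 0.233·0.155 + 0.125·0.59 + 0.057·0.129
      = 0.003848 + 0.010868 + 0.036115 + 0.07375 + 0.007353 = 0.131934

P(L) ≈ 0.1319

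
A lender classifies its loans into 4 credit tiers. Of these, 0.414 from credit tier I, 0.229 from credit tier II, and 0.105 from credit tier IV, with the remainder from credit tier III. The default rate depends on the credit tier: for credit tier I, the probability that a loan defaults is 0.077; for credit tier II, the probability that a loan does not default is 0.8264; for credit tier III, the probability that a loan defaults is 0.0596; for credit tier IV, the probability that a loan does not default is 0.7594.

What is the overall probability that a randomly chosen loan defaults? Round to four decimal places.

0.1119

P(III) = 1 − (0.414 + 0.229 + 0.105) = 0.252.
P(D|II) = 1 − 0.8264 = 0.1736.
P(D|IV) = 1 − 0.7594 = 0.2406.
P(D) = P(D|I)·P(I) + P(D|II)·P(II) + P(D|III)·P(III) + P(D|IV)·P(IV)
      = 0.077·0.414 + 0.1736·0.229 + 0.0596·0.252 + 0.2406·0.105
      = 0.031878 + 0.0397544 + 0.0150192 + 0.025263 = 0.1119146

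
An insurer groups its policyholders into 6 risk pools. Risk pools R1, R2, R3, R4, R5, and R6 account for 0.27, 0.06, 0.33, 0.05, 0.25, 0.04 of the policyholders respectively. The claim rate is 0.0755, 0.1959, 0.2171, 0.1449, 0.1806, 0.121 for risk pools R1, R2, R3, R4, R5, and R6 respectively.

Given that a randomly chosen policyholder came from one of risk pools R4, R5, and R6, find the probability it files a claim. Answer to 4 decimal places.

Let S = {R4, R5, R6}.
P(S) = 0.05 + 0.25 + 0.04 = 0.34.
P(C ∩ S) = 0.1449·0.05 + 0.1806·0.25 + 0.121·0.04 = 0.007245 + 0.04515 + 0.00484 = 0.057235.
P(C | S) = 0.057235 / 0.34 = 0.168338…

P(C|S) ≈ 0.1683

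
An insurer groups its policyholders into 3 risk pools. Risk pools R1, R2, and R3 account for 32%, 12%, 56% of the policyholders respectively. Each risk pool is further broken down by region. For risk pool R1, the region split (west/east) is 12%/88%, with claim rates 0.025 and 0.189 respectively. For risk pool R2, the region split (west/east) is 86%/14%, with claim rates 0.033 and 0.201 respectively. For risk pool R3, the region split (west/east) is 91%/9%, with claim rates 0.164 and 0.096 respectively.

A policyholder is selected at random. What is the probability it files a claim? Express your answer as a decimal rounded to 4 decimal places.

P(C|R1) = 0.12·0.025 + 0.88·0.189 = 0.003 + 0.16632 = 0.16932
P(C|R2) = 0.86·0.033 + 0.14·0.201 = 0.02838 + 0.02814 = 0.05652
P(C|R3) = 0.91·0.164 + 0.09·0.096 = 0.14924 + 0.00864 = 0.15788
By total probability over the outer partition,
P(C) = 0.32·0.16932 + 0.12·0.05652 + 0.56·0.15788
      = 0.0541824 + 0.0067824 + 0.0884128 = 0.1493776

P(C) ≈ 0.1494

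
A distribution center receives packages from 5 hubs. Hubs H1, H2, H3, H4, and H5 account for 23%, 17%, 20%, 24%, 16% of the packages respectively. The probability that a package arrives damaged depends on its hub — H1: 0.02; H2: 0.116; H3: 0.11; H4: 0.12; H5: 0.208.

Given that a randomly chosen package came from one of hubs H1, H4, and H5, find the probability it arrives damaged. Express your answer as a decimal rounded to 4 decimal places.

Let S = {H1, H4, H5}.
P(S) = 0.23 + 0.24 + 0.16 = 0.63.
P(D ∩ S) = 0.02·0.23 + 0.12·0.24 + 0.208·0.16 = 0.0046 + 0.0288 + 0.03328 = 0.06668.
P(D | S) = 0.06668 / 0.63 = 0.105841…

P(D|S) ≈ 0.1058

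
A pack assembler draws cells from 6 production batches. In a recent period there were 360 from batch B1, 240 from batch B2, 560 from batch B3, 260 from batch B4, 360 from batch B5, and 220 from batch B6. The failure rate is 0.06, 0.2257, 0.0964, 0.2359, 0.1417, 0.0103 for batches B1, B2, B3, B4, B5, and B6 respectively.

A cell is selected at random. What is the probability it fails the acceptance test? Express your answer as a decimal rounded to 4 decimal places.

Total: 360 + 240 + 560 + 260 + 360 + 220 = 2000.
P(B1) = 360/2000 = 0.18. P(B2) = 240/2000 = 0.12. P(B3) = 560/2000 = 0.28. P(B4) = 260/2000 = 0.13. P(B5) = 360/2000 = 0.18. P(B6) = 220/2000 = 0.11.
P(F) = P(F|B1)·P(B1) + P(F|B2)·P(B2) + P(F|B3)·P(B3) + P(F|B4)·P(B4) + P(F|B5)·P(B5) + P(F|B6)·P(B6)
      = 0.06·0.18 + 0.2257·0.12 + 0.0964·0.28 + 0.2359·0.13 + 0.1417·0.18 + 0.0103·0.11
      = 0.0108 + 0.027084 + 0.026992 + 0.030667 + 0.025506 + 0.001133 = 0.122182

0.1222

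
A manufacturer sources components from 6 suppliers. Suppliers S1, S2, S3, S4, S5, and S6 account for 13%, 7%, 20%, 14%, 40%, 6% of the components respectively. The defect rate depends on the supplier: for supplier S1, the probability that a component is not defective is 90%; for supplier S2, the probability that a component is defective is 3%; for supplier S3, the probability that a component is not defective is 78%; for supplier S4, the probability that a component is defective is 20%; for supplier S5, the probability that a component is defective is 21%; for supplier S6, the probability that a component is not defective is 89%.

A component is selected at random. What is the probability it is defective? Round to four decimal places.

P(D|S1) = 1 − 0.9 = 0.1.
P(D|S3) = 1 − 0.78 = 0.22.
P(D|S6) = 1 − 0.89 = 0.11.
P(D) = P(D|S1)·P(S1) + P(D|S2)·P(S2) + P(D|S3)·P(S3) + P(D|S4)·P(S4) + P(D|S5)·P(S5) + P(D|S6)·P(S6)
      = 0.1·0.13 + 0.03·0.07 + 0.22·0.2 + 0.2·0.14 + 0.21·0.4 + 0.11·0.06
      = 0.013 + 0.0021 + 0.044 + 0.028 + 0.084 + 0.0066 = 0.1777

0.1777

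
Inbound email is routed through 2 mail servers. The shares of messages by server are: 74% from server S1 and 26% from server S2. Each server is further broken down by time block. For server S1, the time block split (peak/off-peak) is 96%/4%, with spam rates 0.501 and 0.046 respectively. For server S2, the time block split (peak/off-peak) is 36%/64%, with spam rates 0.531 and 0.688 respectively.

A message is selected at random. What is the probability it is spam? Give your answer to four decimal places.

P(S|S1) = 0.96·0.501 + 0.04·0.046 = 0.48096 + 0.00184 = 0.4828
P(S|S2) = 0.36·0.531 + 0.64·0.688 = 0.19116 + 0.44032 = 0.63148
By total probability over the outer partition,
P(S) = 0.74·0.4828 + 0.26·0.63148
      = 0.357272 + 0.1641848 = 0.5214568

0.5215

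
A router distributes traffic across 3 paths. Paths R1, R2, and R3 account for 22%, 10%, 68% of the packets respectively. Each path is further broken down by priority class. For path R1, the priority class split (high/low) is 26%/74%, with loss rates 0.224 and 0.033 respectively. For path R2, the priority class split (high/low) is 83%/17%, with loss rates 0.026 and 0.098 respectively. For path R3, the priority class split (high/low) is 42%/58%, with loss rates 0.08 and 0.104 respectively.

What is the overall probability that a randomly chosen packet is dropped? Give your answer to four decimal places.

0.0859

P(L|R1) = 0.26·0.224 + 0.74·0.033 = 0.05824 + 0.02442 = 0.08266
P(L|R2) = 0.83·0.026 + 0.17·0.098 = 0.02158 + 0.01666 = 0.03824
P(L|R3) = 0.42·0.08 + 0.58·0.104 = 0.0336 + 0.06032 = 0.09392
By total probability over the outer partition,
P(L) = 0.22·0.08266 + 0.1·0.03824 + 0.68·0.09392
      = 0.0181852 + 0.003824 + 0.0638656 = 0.0858748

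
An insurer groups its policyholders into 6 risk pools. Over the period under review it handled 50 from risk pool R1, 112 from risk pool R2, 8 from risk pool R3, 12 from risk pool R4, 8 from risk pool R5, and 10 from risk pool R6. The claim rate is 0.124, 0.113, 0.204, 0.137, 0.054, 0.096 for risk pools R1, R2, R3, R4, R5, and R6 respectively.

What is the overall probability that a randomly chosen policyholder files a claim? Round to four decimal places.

Total: 50 + 112 + 8 + 12 + 8 + 10 = 200.
P(R1) = 50/200 = 0.25. P(R2) = 112/200 = 0.56. P(R3) = 8/200 = 0.04. P(R4) = 12/200 = 0.06. P(R5) = 8/200 = 0.04. P(R6) = 10/200 = 0.05.
Using total probability over the partition,
P(C) = P(C|R1)·P(R1) + P(C|R2)·P(R2) + P(C|R3)·P(R3) + P(C|R4)·P(R4) + P(C|R5)·P(R5) + P(C|R6)·P(R6)
      = 0.124·0.25 + 0.113·0.56 + 0.204·0.04 + 0.137·0.06 + 0.054·0.04 + 0.096·0.05
      = 0.031 + 0.06328 + 0.00816 + 0.00822 + 0.00216 + 0.0048 = 0.11762

0.1176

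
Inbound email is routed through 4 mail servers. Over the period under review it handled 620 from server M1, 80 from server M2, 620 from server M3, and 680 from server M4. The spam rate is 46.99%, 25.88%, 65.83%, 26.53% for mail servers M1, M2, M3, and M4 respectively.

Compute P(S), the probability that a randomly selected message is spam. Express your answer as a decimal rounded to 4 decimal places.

P(S) ≈ 0.4503

Total: 620 + 80 + 620 + 680 = 2000.
P(M1) = 620/2000 = 0.31. P(M2) = 80/2000 = 0.04. P(M3) = 620/2000 = 0.31. P(M4) = 680/2000 = 0.34.
By the law of total probability,
P(S) = P(S|M1)·P(M1) + P(S|M2)·P(M2) + P(S|M3)·P(M3) + P(S|M4)·P(M4)
      = 0.4699·0.31 + 0.2588·0.04 + 0.6583·0.31 + 0.2653·0.34
      = 0.145669 + 0.010352 + 0.204073 + 0.090202 = 0.450296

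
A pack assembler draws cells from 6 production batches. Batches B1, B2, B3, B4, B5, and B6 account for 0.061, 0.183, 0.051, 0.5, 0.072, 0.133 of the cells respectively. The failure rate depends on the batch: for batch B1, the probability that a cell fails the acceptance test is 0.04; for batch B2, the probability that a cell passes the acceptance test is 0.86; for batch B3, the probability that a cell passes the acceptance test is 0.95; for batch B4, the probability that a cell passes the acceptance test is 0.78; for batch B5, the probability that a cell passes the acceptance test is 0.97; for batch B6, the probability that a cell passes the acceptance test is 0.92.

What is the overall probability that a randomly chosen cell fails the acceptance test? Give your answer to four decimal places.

P(F|B2) = 1 − 0.86 = 0.14.
P(F|B3) = 1 − 0.95 = 0.05.
P(F|B4) = 1 − 0.78 = 0.22.
P(F|B5) = 1 − 0.97 = 0.03.
P(F|B6) = 1 − 0.92 = 0.08.
Summing over the partition,
P(F) = P(F|B1)·P(B1) + P(F|B2)·P(B2) + P(F|B3)·P(B3) + P(F|B4)·P(B4) + P(F|B5)·P(B5) + P(F|B6)·P(B6)
      = 0.04·0.061 + 0.14·0.183 + 0.05·0.051 + 0.22·0.5 + 0.03·0.072 + 0.08·0.133
      = 0.00244 + 0.02562 + 0.00255 + 0.11 + 0.00216 + 0.01064 = 0.15341

0.1534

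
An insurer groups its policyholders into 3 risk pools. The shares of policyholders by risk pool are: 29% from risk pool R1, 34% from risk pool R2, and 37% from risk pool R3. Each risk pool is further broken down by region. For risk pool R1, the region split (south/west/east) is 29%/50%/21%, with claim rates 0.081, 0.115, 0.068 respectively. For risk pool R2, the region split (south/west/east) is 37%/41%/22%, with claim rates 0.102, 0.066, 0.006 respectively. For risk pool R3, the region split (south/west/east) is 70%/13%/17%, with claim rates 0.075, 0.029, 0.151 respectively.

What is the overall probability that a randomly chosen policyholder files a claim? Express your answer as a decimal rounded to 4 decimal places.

0.0804

P(C|R1) = 0.29·0.081 + 0.5·0.115 + 0.21·0.068 = 0.02349 + 0.0575 + 0.01428 = 0.09527
P(C|R2) = 0.37·0.102 + 0.41·0.066 + 0.22·0.006 = 0.03774 + 0.02706 + 0.00132 = 0.06612
P(C|R3) = 0.7·0.075 + 0.13·0.029 + 0.17·0.151 = 0.0525 + 0.00377 + 0.02567 = 0.08194
By total probability over the outer partition,
P(C) = 0.29·0.09527 + 0.34·0.06612 + 0.37·0.08194
      = 0.0276283 + 0.0224808 + 0.0303178 = 0.0804269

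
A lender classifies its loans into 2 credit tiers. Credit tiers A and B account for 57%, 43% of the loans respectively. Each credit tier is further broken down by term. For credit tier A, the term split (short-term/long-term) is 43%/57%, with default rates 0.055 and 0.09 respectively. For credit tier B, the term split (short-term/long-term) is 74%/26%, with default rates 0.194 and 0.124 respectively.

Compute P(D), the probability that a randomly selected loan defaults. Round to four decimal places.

P(D) ≈ 0.1183

P(D|A) = 0.43·0.055 + 0.57·0.09 = 0.02365 + 0.0513 = 0.07495
P(D|B) = 0.74·0.194 + 0.26·0.124 = 0.14356 + 0.03224 = 0.1758
Then overall,
P(D) = 0.57·0.07495 + 0.43·0.1758
      = 0.0427215 + 0.075594 = 0.1183155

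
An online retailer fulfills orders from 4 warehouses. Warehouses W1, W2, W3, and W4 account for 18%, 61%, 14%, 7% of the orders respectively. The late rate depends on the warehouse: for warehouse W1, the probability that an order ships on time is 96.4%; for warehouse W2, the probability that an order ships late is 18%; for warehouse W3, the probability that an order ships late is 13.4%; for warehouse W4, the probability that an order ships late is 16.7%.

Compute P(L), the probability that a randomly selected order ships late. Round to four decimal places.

P(L) ≈ 0.1467

P(L|W1) = 1 − 0.964 = 0.036.
P(L) = P(L|W1)·P(W1) + P(L|W2)·P(W2) + P(L|W3)·P(W3) + P(L|W4)·P(W4)
      = 0.036·0.18 + 0.18·0.61 + 0.134·0.14 + 0.167·0.07
      = 0.00648 + 0.1098 + 0.01876 + 0.01169 = 0.14673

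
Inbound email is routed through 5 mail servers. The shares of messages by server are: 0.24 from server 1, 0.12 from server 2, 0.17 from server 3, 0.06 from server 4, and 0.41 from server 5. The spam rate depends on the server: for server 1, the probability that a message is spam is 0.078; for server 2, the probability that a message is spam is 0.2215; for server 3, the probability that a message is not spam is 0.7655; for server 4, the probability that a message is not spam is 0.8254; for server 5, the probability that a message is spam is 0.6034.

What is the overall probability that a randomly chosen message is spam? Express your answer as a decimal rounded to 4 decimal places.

0.3430

P(S|3) = 1 − 0.7655 = 0.2345.
P(S|4) = 1 − 0.8254 = 0.1746.
P(S) = P(S|1)·P(1) + P(S|2)·P(2) + P(S|3)·P(3) + P(S|4)·P(4) + P(S|5)·P(5)
      = 0.078·0.24 + 0.2215·0.12 + 0.2345·0.17 + 0.1746·0.06 + 0.6034·0.41
      = 0.01872 + 0.02658 + 0.039865 + 0.010476 + 0.247394 = 0.343035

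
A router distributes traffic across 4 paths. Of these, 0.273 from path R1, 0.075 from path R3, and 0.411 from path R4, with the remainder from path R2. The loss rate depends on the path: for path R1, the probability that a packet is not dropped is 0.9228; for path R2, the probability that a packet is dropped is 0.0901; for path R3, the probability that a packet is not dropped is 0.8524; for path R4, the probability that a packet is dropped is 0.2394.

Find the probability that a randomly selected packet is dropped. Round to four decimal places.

P(L) ≈ 0.1523

P(R2) = 1 − (0.273 + 0.075 + 0.411) = 0.241.
P(L|R1) = 1 − 0.9228 = 0.0772.
P(L|R3) = 1 − 0.8524 = 0.1476.
P(L) = P(L|R1)·P(R1) + P(L|R2)·P(R2) + P(L|R3)·P(R3) + P(L|R4)·P(R4)
      = 0.0772·0.273 + 0.0901·0.241 + 0.1476·0.075 + 0.2394·0.411
      = 0.0210756 + 0.0217141 + 0.01107 + 0.0983934 = 0.1522531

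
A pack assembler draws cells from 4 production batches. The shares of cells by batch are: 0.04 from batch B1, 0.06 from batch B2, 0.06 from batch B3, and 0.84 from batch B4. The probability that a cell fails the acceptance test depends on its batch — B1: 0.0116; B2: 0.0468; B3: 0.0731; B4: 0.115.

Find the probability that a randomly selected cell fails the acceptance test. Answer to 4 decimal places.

0.1043

Summing over the partition,
P(F) = P(F|B1)·P(B1) + P(F|B2)·P(B2) + P(F|B3)·P(B3) + P(F|B4)·P(B4)
      = 0.0116·0.04 + 0.0468·0.06 + 0.0731·0.06 + 0.115·0.84
      = 0.000464 + 0.002808 + 0.004386 + 0.0966 = 0.104258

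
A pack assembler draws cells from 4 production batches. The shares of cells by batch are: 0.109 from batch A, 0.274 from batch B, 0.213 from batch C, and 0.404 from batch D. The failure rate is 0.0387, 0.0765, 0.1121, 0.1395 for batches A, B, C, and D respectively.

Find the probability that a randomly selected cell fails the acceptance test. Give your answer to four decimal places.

0.1054

Using total probability over the partition,
P(F) = P(F|A)·P(A) + P(F|B)·P(B) + P(F|C)·P(C) + P(F|D)·P(D)
      = 0.0387·0.109 + 0.0765·0.274 + 0.1121·0.213 + 0.1395·0.404
      = 0.0042183 + 0.020961 + 0.0238773 + 0.056358 = 0.1054146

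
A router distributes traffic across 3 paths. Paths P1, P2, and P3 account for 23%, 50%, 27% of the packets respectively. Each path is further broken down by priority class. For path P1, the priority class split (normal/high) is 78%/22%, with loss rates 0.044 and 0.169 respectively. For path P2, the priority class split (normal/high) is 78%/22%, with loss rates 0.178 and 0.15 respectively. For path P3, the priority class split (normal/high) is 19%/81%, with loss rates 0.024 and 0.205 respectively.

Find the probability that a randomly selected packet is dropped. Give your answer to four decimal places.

P(L) ≈ 0.1484

P(L|P1) = 0.78·0.044 + 0.22·0.169 = 0.03432 + 0.03718 = 0.0715
P(L|P2) = 0.78·0.178 + 0.22·0.15 = 0.13884 + 0.033 = 0.17184
P(L|P3) = 0.19·0.024 + 0.81·0.205 = 0.00456 + 0.16605 = 0.17061
Then overall,
P(L) = 0.23·0.0715 + 0.5·0.17184 + 0.27·0.17061
      = 0.016445 + 0.08592 + 0.0460647 = 0.1484297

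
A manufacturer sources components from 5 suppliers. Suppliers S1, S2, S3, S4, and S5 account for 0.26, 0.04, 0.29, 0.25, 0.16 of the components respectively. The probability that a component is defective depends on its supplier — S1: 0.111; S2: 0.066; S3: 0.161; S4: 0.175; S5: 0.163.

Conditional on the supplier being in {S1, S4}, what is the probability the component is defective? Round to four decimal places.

0.1424

Let S = {S1, S4}.
P(S) = 0.26 + 0.25 = 0.51.
P(D ∩ S) = 0.111·0.26 + 0.175·0.25 = 0.02886 + 0.04375 = 0.07261.
P(D | S) = 0.07261 / 0.51 = 0.142373…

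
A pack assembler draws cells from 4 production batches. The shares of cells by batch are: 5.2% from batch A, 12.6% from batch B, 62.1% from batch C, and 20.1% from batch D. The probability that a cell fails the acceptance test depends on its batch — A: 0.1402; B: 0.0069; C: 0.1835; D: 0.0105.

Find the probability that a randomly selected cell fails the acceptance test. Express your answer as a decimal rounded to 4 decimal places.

P(F) = P(F|A)·P(A) + P(F|B)·P(B) + P(F|C)·P(C) + P(F|D)·P(D)
      = 0.1402·0.052 + 0.0069·0.126 + 0.1835·0.621 + 0.0105·0.201
      = 0.0072904 + 0.0008694 + 0.1139535 + 0.0021105 = 0.1242238

P(F) ≈ 0.1242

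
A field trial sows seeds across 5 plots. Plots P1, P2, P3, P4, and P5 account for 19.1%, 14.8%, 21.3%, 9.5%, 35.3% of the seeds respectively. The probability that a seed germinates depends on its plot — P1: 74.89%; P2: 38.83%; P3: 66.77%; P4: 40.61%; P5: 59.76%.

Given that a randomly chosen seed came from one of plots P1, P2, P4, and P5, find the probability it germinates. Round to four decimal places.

0.5718

Let S = {P1, P2, P4, P5}.
P(S) = 0.191 + 0.148 + 0.095 + 0.353 = 0.787.
P(G ∩ S) = 0.7489·0.191 + 0.3883·0.148 + 0.4061·0.095 + 0.5976·0.353 = 0.1430399 + 0.0574684 + 0.0385795 + 0.2109528 = 0.4500406.
P(G | S) = 0.4500406 / 0.787 = 0.571843…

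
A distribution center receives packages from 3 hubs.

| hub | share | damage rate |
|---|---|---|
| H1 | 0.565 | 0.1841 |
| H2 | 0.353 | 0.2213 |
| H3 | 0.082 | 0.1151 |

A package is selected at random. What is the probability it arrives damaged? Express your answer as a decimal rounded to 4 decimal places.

P(D) ≈ 0.1916

P(D) = P(D|H1)·P(H1) + P(D|H2)·P(H2) + P(D|H3)·P(H3)
      = 0.1841·0.565 + 0.2213·0.353 + 0.1151·0.082
      = 0.1040165 + 0.0781189 + 0.0094382 = 0.1915736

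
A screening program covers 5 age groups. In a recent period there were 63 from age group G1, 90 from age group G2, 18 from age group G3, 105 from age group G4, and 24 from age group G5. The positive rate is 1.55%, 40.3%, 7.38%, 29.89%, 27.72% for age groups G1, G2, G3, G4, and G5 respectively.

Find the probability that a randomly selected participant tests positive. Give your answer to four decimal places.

P(T) ≈ 0.2554

Total: 63 + 90 + 18 + 105 + 24 = 300.
P(G1) = 63/300 = 0.21. P(G2) = 90/300 = 0.3. P(G3) = 18/300 = 0.06. P(G4) = 105/300 = 0.35. P(G5) = 24/300 = 0.08.
P(T) = P(T|G1)·P(G1) + P(T|G2)·P(G2) + P(T|G3)·P(G3) + P(T|G4)·P(G4) + P(T|G5)·P(G5)
      = 0.0155·0.21 + 0.403·0.3 + 0.0738·0.06 + 0.2989·0.35 + 0.2772·0.08
      = 0.003255 + 0.1209 + 0.004428 + 0.104615 + 0.022176 = 0.255374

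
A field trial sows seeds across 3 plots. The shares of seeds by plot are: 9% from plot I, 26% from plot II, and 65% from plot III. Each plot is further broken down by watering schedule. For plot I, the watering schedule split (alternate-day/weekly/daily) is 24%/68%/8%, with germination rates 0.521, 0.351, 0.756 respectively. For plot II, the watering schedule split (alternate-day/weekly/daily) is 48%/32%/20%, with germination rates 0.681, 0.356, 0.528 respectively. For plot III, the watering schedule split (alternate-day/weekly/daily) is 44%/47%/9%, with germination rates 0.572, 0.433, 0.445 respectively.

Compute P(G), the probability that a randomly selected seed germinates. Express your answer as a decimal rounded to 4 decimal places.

P(G|I) = 0.24·0.521 + 0.68·0.351 + 0.08·0.756 = 0.12504 + 0.23868 + 0.06048 = 0.4242
P(G|II) = 0.48·0.681 + 0.32·0.356 + 0.2·0.528 = 0.32688 + 0.11392 + 0.1056 = 0.5464
P(G|III) = 0.44·0.572 + 0.47·0.433 + 0.09·0.445 = 0.25168 + 0.20351 + 0.04005 = 0.49524
By total probability over the outer partition,
P(G) = 0.09·0.4242 + 0.26·0.5464 + 0.65·0.49524
      = 0.038178 + 0.142064 + 0.321906 = 0.502148

0.5021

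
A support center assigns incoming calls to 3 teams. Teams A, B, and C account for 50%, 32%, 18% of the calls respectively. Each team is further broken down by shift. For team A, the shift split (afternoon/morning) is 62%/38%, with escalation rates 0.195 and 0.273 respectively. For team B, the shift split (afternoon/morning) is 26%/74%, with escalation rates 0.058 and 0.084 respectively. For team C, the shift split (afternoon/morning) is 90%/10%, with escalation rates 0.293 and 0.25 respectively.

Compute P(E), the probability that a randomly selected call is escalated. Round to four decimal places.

P(E|A) = 0.62·0.195 + 0.38·0.273 = 0.1209 + 0.10374 = 0.22464
P(E|B) = 0.26·0.058 + 0.74·0.084 = 0.01508 + 0.06216 = 0.07724
P(E|C) = 0.9·0.293 + 0.1·0.25 = 0.2637 + 0.025 = 0.2887
By total probability over the outer partition,
P(E) = 0.5·0.22464 + 0.32·0.07724 + 0.18·0.2887
      = 0.11232 + 0.0247168 + 0.051966 = 0.1890028

0.1890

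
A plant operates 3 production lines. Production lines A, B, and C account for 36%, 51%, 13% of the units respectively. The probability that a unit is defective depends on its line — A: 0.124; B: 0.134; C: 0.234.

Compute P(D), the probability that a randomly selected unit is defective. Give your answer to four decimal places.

P(D) ≈ 0.1434

Summing over the partition,
P(D) = P(D|A)·P(A) + P(D|B)·P(B) + P(D|C)·P(C)
      = 0.124·0.36 + 0.134·0.51 + 0.234·0.13
      = 0.04464 + 0.06834 + 0.03042 = 0.1434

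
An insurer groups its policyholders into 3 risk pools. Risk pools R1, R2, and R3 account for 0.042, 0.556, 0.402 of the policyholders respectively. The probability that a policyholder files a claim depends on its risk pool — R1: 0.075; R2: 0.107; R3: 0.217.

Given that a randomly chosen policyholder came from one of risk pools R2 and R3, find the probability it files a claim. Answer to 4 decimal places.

Let S = {R2, R3}.
P(S) = 0.556 + 0.402 = 0.958.
P(C ∩ S) = 0.107·0.556 + 0.217·0.402 = 0.059492 + 0.087234 = 0.146726.
P(C | S) = 0.146726 / 0.958 = 0.153159…

P(C|S) ≈ 0.1532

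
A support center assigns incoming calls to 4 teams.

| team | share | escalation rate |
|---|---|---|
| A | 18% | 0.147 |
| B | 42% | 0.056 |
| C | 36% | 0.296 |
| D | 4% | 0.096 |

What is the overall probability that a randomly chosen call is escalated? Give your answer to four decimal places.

0.1604

Using total probability over the partition,
P(E) = P(E|A)·P(A) + P(E|B)·P(B) + P(E|C)·P(C) + P(E|D)·P(D)
      = 0.147·0.18 + 0.056·0.42 + 0.296·0.36 + 0.096·0.04
      = 0.02646 + 0.02352 + 0.10656 + 0.00384 = 0.16038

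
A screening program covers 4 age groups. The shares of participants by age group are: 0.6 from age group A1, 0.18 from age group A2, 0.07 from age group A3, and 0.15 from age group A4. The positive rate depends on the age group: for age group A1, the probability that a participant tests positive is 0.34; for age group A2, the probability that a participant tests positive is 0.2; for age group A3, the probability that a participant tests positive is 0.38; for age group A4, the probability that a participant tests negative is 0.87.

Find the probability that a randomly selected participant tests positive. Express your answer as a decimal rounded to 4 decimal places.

P(T|A4) = 1 − 0.87 = 0.13.
P(T) = P(T|A1)·P(A1) + P(T|A2)·P(A2) + P(T|A3)·P(A3) + P(T|A4)·P(A4)
      = 0.34·0.6 + 0.2·0.18 + 0.38·0.07 + 0.13·0.15
      = 0.204 + 0.036 + 0.0266 + 0.0195 = 0.2861

P(T) ≈ 0.2861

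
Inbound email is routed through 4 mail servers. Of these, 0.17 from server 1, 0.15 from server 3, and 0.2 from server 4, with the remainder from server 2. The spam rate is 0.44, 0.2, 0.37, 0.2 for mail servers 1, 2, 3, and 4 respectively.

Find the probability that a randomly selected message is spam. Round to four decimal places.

P(S) ≈ 0.2663

P(2) = 1 − (0.17 + 0.15 + 0.2) = 0.48.
Using total probability over the partition,
P(S) = P(S|1)·P(1) + P(S|2)·P(2) + P(S|3)·P(3) + P(S|4)·P(4)
      = 0.44·0.17 + 0.2·0.48 + 0.37·0.15 + 0.2·0.2
      = 0.0748 + 0.096 + 0.0555 + 0.04 = 0.2663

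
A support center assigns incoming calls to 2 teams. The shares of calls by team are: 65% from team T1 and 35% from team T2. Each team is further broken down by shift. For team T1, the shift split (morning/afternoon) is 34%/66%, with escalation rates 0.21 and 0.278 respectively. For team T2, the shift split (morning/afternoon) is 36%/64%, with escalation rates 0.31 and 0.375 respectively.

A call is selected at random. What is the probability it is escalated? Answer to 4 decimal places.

P(E) ≈ 0.2887

P(E|T1) = 0.34·0.21 + 0.66·0.278 = 0.0714 + 0.18348 = 0.25488
P(E|T2) = 0.36·0.31 + 0.64·0.375 = 0.1116 + 0.24 = 0.3516
Then overall,
P(E) = 0.65·0.25488 + 0.35·0.3516
      = 0.165672 + 0.12306 = 0.288732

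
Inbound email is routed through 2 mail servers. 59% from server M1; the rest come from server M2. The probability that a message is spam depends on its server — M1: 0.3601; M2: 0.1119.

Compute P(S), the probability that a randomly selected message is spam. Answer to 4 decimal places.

P(S) ≈ 0.2583

P(M2) = 1 − (0.59) = 0.41.
Summing over the partition,
P(S) = P(S|M1)·P(M1) + P(S|M2)·P(M2)
      = 0.3601·0.59 + 0.1119·0.41
      = 0.212459 + 0.045879 = 0.258338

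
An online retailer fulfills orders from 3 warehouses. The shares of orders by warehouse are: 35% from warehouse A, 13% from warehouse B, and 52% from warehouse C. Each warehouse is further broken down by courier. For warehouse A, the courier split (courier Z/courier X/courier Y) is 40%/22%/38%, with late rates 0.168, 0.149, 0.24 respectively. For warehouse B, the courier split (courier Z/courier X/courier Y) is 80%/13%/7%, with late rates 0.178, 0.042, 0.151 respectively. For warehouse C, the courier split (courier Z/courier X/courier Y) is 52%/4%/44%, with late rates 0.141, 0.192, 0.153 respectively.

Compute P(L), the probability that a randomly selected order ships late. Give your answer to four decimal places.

P(L) ≈ 0.1646

P(L|A) = 0.4·0.168 + 0.22·0.149 + 0.38·0.24 = 0.0672 + 0.03278 + 0.0912 = 0.19118
P(L|B) = 0.8·0.178 + 0.13·0.042 + 0.07·0.151 = 0.1424 + 0.00546 + 0.01057 = 0.15843
P(L|C) = 0.52·0.141 + 0.04·0.192 + 0.44·0.153 = 0.07332 + 0.00768 + 0.06732 = 0.14832
By total probability over the outer partition,
P(L) = 0.35·0.19118 + 0.13·0.15843 + 0.52·0.14832
      = 0.066913 + 0.0205959 + 0.0771264 = 0.1646353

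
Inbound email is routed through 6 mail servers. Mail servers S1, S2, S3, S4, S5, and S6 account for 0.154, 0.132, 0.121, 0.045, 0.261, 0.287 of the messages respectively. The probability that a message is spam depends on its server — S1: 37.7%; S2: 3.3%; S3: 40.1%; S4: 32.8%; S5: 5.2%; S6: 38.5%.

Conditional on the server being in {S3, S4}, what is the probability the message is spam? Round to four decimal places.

Let J = {S3, S4}.
P(J) = 0.121 + 0.045 = 0.166.
P(S ∩ J) = 0.401·0.121 + 0.328·0.045 = 0.048521 + 0.01476 = 0.063281.
P(S | J) = 0.063281 / 0.166 = 0.381211…

0.3812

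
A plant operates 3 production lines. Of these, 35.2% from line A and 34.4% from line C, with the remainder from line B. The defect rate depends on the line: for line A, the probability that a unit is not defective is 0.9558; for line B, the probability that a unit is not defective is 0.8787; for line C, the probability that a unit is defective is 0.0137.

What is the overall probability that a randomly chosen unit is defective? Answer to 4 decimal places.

P(B) = 1 − (0.352 + 0.344) = 0.304.
P(D|A) = 1 − 0.9558 = 0.0442.
P(D|B) = 1 − 0.8787 = 0.1213.
By the law of total probability,
P(D) = P(D|A)·P(A) + P(D|B)·P(B) + P(D|C)·P(C)
      = 0.0442·0.352 + 0.1213·0.304 + 0.0137·0.344
      = 0.0155584 + 0.0368752 + 0.0047128 = 0.0571464

P(D) ≈ 0.0571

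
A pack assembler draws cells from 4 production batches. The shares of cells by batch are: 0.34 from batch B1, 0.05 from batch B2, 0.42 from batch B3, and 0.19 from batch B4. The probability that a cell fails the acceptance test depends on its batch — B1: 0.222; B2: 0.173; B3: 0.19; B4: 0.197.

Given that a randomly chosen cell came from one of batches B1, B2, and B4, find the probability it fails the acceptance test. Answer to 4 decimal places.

P(F|S) ≈ 0.2096

Let S = {B1, B2, B4}.
P(S) = 0.34 + 0.05 + 0.19 = 0.58.
P(F ∩ S) = 0.222·0.34 + 0.173·0.05 + 0.197·0.19 = 0.07548 + 0.00865 + 0.03743 = 0.12156.
P(F | S) = 0.12156 / 0.58 = 0.209586…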